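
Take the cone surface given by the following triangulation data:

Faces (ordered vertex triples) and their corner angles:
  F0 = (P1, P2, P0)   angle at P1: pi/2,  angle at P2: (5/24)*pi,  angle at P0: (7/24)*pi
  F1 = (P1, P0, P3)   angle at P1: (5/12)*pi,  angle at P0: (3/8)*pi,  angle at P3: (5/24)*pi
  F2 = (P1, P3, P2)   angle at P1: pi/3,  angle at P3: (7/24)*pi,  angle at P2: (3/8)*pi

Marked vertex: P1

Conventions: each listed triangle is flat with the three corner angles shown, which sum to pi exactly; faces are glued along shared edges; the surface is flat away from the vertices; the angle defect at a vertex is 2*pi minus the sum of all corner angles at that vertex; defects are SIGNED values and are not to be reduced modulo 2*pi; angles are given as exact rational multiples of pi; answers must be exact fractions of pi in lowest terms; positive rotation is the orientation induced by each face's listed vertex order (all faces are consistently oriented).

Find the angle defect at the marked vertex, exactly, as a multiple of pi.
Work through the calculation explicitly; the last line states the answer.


Sum of corner angles at P1: (5/4)*pi
defect = 2*pi - (5/4)*pi

Answer: defect(P1) = (3/4)*pi


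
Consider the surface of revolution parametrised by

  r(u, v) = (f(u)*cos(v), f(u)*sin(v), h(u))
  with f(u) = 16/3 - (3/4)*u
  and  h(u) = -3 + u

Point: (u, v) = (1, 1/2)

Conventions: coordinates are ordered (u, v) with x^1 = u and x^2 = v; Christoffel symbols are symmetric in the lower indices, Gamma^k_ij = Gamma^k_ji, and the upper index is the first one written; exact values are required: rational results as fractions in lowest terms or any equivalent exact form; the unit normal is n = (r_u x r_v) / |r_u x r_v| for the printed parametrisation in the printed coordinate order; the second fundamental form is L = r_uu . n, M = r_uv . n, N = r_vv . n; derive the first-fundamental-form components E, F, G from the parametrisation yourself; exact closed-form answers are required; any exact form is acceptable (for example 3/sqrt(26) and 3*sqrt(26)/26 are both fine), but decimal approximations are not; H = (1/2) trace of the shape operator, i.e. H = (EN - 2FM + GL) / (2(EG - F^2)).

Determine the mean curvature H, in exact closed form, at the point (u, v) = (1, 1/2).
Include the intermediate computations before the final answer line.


f = 55/12, f' = -3/4, f'' = 0, h' = 1, h'' = 0
E = 25/16, F = 0, G = 3025/144; answer radicand W^2 = 25/16
unnormalised second-form numerators: l = 0, m = 0, n = 55/12; L = l/sqrt(25/16), and similarly M = m/sqrt(W^2), N = n/sqrt(W^2)
H = (E*n - 2*F*m + G*l) / (2*(EG - F^2)*sqrt(W^2)); E*n - 2*F*m + G*l = 1375/192, EG - F^2 = 75625/2304, so H = (6/55)/sqrt(25/16)

Answer: H = 24/275


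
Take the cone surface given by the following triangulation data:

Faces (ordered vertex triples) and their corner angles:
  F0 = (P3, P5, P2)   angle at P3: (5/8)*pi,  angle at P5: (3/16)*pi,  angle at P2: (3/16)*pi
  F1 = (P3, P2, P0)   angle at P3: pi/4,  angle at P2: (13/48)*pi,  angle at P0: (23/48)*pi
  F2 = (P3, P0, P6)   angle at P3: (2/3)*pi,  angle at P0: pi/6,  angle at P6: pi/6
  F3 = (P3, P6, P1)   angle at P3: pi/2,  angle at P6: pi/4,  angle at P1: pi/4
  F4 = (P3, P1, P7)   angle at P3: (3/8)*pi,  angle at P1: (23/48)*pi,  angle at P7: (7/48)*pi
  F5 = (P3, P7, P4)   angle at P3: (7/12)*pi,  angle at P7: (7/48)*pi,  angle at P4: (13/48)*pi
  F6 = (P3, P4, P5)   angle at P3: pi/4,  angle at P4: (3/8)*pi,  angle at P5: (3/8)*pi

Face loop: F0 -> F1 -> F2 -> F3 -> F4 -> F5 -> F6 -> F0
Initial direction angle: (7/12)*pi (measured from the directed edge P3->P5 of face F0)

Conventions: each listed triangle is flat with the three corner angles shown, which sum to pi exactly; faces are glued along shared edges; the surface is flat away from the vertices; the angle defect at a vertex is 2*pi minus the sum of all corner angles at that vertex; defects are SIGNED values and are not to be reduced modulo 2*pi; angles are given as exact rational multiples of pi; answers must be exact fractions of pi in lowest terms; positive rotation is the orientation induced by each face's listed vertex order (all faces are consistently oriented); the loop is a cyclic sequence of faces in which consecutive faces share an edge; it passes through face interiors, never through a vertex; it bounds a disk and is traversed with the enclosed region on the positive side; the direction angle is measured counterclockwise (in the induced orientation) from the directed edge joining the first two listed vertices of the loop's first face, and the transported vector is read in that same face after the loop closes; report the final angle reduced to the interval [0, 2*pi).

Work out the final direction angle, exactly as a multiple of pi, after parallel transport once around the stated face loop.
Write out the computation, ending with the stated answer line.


enclosed vertex P3: corner angles sum to (13/4)*pi, defect = 2*pi - (13/4)*pi = (-5/4)*pi
the final direction is the initial angle plus the enclosed defects, taken mod 2*pi in the induced orientation
final angle = (7/12)*pi - (5/4)*pi = (4/3)*pi (mod 2*pi)

Answer: final direction angle = (4/3)*pi


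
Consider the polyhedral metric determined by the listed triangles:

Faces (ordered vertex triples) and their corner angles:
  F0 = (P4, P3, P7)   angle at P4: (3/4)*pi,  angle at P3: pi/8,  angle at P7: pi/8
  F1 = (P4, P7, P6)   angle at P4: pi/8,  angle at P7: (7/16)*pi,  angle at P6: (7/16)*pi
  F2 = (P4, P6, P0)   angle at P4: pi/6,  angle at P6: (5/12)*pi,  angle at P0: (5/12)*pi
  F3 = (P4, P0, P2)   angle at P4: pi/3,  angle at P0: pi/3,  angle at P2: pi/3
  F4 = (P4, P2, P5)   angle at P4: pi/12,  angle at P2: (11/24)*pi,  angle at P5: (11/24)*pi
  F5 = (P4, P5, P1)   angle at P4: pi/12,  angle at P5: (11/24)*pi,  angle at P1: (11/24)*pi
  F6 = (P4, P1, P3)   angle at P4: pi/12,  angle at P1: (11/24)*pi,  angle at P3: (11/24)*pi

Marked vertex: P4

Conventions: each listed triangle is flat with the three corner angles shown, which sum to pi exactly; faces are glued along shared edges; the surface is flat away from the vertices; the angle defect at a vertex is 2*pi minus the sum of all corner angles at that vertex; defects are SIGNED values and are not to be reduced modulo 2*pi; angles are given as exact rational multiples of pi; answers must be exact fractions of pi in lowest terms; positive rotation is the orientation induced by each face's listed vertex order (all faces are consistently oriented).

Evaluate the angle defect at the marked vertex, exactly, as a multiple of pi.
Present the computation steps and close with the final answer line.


Sum of corner angles at P4: (13/8)*pi
defect = 2*pi - (13/8)*pi

Answer: defect(P4) = (3/8)*pi


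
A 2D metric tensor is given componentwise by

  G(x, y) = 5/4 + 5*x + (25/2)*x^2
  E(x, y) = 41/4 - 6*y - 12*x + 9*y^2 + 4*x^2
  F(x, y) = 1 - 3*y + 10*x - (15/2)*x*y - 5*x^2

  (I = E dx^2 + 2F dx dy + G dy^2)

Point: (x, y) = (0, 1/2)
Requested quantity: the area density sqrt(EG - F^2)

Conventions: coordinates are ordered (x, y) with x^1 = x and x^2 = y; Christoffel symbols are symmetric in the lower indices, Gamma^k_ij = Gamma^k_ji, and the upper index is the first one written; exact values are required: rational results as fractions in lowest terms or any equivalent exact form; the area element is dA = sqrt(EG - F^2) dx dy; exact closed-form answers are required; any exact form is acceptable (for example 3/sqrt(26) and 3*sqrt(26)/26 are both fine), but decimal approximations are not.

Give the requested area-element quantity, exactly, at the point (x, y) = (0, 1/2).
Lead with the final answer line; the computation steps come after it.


Answer: sqrt(EG - F^2) = sqrt(186)/4

E = 19/2, F = -1/2, G = 5/4; EG - F^2 = 93/8


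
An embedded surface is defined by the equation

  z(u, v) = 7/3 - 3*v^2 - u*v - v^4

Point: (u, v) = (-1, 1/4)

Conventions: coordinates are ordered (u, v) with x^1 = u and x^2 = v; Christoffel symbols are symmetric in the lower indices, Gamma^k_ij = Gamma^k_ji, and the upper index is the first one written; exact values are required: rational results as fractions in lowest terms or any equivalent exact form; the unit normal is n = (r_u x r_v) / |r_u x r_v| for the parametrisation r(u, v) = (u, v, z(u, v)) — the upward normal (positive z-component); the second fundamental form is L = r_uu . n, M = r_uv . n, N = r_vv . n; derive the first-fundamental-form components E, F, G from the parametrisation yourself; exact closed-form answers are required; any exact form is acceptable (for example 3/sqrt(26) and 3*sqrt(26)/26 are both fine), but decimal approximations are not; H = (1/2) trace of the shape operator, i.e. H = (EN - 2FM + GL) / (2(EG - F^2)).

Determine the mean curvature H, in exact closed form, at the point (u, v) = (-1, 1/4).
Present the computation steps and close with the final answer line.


z_u = -1/4, z_v = -9/16, z_uu = 0, z_uv = -1, z_vv = -27/4
E = 17/16, F = 9/64, G = 337/256; answer radicand W^2 = 353/256
unnormalised second-form numerators: l = 0, m = -1, n = -27/4; L = l/sqrt(353/256), and similarly M = m/sqrt(W^2), N = n/sqrt(W^2)
H = (E*n - 2*F*m + G*l) / (2*(EG - F^2)*sqrt(W^2)); E*n - 2*F*m + G*l = -441/64, EG - F^2 = 353/256, so H = (-882/353)/sqrt(353/256)

Answer: H = -14112*sqrt(353)/124609


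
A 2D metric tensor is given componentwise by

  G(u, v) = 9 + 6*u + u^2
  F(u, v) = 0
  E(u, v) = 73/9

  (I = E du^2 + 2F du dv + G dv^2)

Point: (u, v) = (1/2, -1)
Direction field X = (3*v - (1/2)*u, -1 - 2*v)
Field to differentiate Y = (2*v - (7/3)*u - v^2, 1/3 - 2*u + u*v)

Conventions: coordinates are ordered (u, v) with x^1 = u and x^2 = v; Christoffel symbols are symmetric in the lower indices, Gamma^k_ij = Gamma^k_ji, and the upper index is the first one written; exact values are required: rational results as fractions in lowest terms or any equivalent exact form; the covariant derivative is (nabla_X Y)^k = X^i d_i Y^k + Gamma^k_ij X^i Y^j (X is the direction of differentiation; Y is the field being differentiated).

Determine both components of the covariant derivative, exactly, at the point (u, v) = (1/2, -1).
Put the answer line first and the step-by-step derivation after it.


Answer: (nabla_X Y)^u = 2647/219, (nabla_X Y)^v = 71/7

E = 73/9, F = 0, G = 49/4 at the point
E_u = 0, E_v = 0, F_u = 0, F_v = 0, G_u = 7, G_v = 0
EG - F^2 = 3577/36;  g^inv = (36/3577) * [[49/4, 0], [0, 73/9]]
first-kind symbols [ij,l] = (1/2)(d_i g_jl + d_j g_il - d_l g_ij): [uu,u] = E_u/2 = 0, [uu,v] = F_u - E_v/2 = 0, [uv,u] = E_v/2 = 0, [uv,v] = G_u/2 = 7/2, [vv,u] = F_v - G_u/2 = -7/2, [vv,v] = G_v/2 = 0
Gamma^u_ij = (G*[ij,u] - F*[ij,v])/(EG - F^2), Gamma^v_ij = (E*[ij,v] - F*[ij,u])/(EG - F^2)
Gamma_uuu = 0, Gamma_uuv = 0, Gamma_uvv = -63/146, Gamma_vuu = 0, Gamma_vuv = 2/7, Gamma_vvv = 0
X = (-13/4, 1), Y = (-25/6, -7/6) at the point


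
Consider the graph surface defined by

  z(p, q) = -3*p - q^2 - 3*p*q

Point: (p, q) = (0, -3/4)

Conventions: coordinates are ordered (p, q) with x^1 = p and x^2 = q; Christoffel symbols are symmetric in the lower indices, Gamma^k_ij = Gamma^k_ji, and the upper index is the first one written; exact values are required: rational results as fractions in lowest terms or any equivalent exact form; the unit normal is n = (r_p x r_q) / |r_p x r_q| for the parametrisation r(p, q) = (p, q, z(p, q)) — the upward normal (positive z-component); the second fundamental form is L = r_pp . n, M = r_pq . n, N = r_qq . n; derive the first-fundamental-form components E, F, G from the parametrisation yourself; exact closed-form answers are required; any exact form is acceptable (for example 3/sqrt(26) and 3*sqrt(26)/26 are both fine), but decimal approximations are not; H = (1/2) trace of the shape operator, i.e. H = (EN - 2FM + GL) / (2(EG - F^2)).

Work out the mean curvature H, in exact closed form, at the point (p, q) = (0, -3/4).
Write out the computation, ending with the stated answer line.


z_p = -3/4, z_q = 3/2, z_pp = 0, z_pq = -3, z_qq = -2
E = 25/16, F = -9/8, G = 13/4; answer radicand W^2 = 61/16
unnormalised second-form numerators: l = 0, m = -3, n = -2; L = l/sqrt(61/16), and similarly M = m/sqrt(W^2), N = n/sqrt(W^2)
H = (E*n - 2*F*m + G*l) / (2*(EG - F^2)*sqrt(W^2)); E*n - 2*F*m + G*l = -79/8, EG - F^2 = 61/16, so H = (-79/61)/sqrt(61/16)

Answer: H = -316*sqrt(61)/3721


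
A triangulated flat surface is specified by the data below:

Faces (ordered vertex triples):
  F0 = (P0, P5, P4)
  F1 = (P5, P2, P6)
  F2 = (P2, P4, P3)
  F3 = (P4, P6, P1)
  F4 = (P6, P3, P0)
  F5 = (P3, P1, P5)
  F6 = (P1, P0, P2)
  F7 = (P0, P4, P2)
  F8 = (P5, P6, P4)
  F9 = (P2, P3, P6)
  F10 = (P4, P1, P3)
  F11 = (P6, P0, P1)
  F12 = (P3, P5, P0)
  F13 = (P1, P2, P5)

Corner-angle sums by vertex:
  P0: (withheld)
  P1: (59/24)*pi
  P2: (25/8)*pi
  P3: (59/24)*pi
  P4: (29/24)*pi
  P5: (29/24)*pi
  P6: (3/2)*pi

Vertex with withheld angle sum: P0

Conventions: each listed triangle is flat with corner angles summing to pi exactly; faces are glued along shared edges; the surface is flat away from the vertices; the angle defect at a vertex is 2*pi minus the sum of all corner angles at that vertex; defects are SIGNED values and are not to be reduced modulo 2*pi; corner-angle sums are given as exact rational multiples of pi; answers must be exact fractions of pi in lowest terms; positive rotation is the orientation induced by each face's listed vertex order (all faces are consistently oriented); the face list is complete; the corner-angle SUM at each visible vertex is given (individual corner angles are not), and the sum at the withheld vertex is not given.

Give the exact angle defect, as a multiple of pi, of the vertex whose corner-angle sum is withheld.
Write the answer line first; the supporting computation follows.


Answer: defect(P0) = -pi/24

V = 7, E = 21, F = 14; chi = V - E + F = 0
Gauss-Bonnet: total defect = 2*pi*chi = 0; visible defects sum to pi/24


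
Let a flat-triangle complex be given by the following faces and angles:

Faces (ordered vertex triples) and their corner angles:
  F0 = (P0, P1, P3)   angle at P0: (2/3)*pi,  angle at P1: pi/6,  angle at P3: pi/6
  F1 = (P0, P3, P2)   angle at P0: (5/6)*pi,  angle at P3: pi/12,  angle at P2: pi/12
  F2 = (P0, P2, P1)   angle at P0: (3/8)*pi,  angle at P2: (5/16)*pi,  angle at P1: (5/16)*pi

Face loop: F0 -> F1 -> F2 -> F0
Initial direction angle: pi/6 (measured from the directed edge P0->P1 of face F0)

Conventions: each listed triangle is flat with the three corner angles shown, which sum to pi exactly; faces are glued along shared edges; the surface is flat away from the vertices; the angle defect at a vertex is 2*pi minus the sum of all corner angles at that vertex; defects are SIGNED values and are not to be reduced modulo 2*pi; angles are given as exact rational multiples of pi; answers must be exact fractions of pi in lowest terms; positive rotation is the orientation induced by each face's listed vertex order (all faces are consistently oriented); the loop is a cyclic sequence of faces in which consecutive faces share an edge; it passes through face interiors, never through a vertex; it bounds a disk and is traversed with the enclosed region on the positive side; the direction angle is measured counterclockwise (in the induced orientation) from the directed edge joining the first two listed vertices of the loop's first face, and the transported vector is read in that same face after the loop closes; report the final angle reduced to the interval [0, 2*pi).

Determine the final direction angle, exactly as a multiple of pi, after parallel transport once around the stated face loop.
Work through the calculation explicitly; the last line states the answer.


enclosed vertex P0: corner angles sum to (15/8)*pi, defect = 2*pi - (15/8)*pi = pi/8
summing the enclosed defects onto the initial angle, mod 2*pi in the induced orientation:
final angle = pi/6 + pi/8 = (7/24)*pi (mod 2*pi)

Answer: final direction angle = (7/24)*pi


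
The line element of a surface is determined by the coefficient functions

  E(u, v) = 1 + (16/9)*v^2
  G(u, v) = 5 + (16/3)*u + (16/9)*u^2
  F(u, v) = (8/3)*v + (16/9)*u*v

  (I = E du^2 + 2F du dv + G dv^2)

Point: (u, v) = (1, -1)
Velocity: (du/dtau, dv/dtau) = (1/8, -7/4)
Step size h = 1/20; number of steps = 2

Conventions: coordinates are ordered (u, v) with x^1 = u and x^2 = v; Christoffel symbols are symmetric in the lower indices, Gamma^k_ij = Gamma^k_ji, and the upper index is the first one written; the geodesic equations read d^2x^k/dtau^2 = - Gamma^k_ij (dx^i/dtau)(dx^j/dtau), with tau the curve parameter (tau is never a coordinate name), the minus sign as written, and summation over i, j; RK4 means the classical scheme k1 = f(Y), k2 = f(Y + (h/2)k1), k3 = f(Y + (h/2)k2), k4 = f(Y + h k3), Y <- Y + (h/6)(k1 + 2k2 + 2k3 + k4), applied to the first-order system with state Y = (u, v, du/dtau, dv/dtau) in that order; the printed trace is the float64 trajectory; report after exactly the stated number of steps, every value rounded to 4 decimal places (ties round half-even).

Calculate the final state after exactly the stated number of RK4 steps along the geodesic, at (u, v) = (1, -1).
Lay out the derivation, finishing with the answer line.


f(Y) = (du/dtau, dv/dtau, -Gamma^u_ij Y'^i Y'^j, -Gamma^v_ij Y'^i Y'^j) with the Gammas evaluated at the stage position; h = 0.050000; intermediate values shown to 6 dp
step 0: u = 1.0000, v = -1.0000, du/dtau = 0.1250, dv/dtau = -1.7500
step 1:
  k1: at (u, v) = (1.000000, -1.000000), (du/dtau, dv/dtau) = (0.125000, -1.750000); Gamma_uuu = 0.000000, Gamma_uuv = -0.128000, Gamma_uvv = 0.000000, Gamma_vuu = 0.000000, Gamma_vuv = 0.320000, Gamma_vvv = 0.000000; k1 = (0.125000, -1.750000, -0.056000, 0.140000)
  k2: at (u, v) = (1.003125, -1.043750), (du/dtau, dv/dtau) = (0.123600, -1.746500); Gamma_uuu = 0.000000, Gamma_uuv = -0.131827, Gamma_uvv = 0.000000, Gamma_vuu = 0.000000, Gamma_vuv = 0.316149, Gamma_vvv = 0.000000; k2 = (0.123600, -1.746500, -0.056914, 0.136493)
  k3: at (u, v) = (1.003090, -1.043662), (du/dtau, dv/dtau) = (0.123577, -1.746588); Gamma_uuu = 0.000000, Gamma_uuv = -0.131822, Gamma_uvv = 0.000000, Gamma_vuu = 0.000000, Gamma_vuv = 0.316159, Gamma_vvv = 0.000000; k3 = (0.123577, -1.746588, -0.056905, 0.136478)
  k4: at (u, v) = (1.006179, -1.087329), (du/dtau, dv/dtau) = (0.122155, -1.743176); Gamma_uuu = 0.000000, Gamma_uuv = -0.135481, Gamma_uvv = 0.000000, Gamma_vuu = 0.000000, Gamma_vuv = 0.312269, Gamma_vvv = 0.000000; k4 = (0.122155, -1.743176, -0.057698, 0.132987)
  Y <- Y + (h/6)(k1 + 2k2 + 2k3 + k4): u = 1.0062, v = -1.0873, du/dtau = 0.1222, dv/dtau = -1.7432
step 2:
  k1: at (u, v) = (1.006179, -1.087328), (du/dtau, dv/dtau) = (0.122156, -1.743176); Gamma_uuu = 0.000000, Gamma_uuv = -0.135480, Gamma_uvv = 0.000000, Gamma_vuu = 0.000000, Gamma_vuv = 0.312269, Gamma_vvv = 0.000000; k1 = (0.122156, -1.743176, -0.057698, 0.132988)
  k2: at (u, v) = (1.009233, -1.130907), (du/dtau, dv/dtau) = (0.120713, -1.739851); Gamma_uuu = 0.000000, Gamma_uuv = -0.138971, Gamma_uvv = 0.000000, Gamma_vuu = 0.000000, Gamma_vuv = 0.308347, Gamma_vvv = 0.000000; k2 = (0.120713, -1.739851, -0.058374, 0.129520)
  k3: at (u, v) = (1.009197, -1.130824), (du/dtau, dv/dtau) = (0.120696, -1.739938); Gamma_uuu = 0.000000, Gamma_uuv = -0.138967, Gamma_uvv = 0.000000, Gamma_vuu = 0.000000, Gamma_vuv = 0.308356, Gamma_vvv = 0.000000; k3 = (0.120696, -1.739938, -0.058367, 0.129512)
  k4: at (u, v) = (1.012214, -1.174325), (du/dtau, dv/dtau) = (0.119237, -1.736700); Gamma_uuu = 0.000000, Gamma_uuv = -0.142295, Gamma_uvv = 0.000000, Gamma_vuu = 0.000000, Gamma_vuv = 0.304409, Gamma_vvv = 0.000000; k4 = (0.119237, -1.736700, -0.058933, 0.126074)
  Y <- Y + (h/6)(k1 + 2k2 + 2k3 + k4): u = 1.0122, v = -1.1743, du/dtau = 0.1192, dv/dtau = -1.7367

Answer: u = 1.0122, v = -1.1743, du/dtau = 0.1192, dv/dtau = -1.7367


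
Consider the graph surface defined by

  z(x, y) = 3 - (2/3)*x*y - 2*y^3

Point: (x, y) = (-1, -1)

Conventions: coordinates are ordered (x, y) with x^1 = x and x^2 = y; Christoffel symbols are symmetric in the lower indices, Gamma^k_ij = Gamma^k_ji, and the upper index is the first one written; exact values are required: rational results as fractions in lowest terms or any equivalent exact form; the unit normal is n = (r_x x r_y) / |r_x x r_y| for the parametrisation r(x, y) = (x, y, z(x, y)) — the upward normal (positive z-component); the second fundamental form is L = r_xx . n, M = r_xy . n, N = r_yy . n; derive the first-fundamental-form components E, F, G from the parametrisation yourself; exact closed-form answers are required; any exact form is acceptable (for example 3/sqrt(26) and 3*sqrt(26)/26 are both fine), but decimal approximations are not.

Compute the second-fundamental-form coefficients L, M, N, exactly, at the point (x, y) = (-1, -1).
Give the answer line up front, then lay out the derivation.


Answer: L = 0, M = -2*sqrt(269)/269, N = 36*sqrt(269)/269

z_x = 2/3, z_y = -16/3, z_xx = 0, z_xy = -2/3, z_yy = 12
E = 13/9, F = -32/9, G = 265/9; answer radicand W^2 = 269/9
unnormalised second-form numerators: l = 0, m = -2/3, n = 12; L = l/sqrt(269/9), and similarly M = m/sqrt(W^2), N = n/sqrt(W^2)


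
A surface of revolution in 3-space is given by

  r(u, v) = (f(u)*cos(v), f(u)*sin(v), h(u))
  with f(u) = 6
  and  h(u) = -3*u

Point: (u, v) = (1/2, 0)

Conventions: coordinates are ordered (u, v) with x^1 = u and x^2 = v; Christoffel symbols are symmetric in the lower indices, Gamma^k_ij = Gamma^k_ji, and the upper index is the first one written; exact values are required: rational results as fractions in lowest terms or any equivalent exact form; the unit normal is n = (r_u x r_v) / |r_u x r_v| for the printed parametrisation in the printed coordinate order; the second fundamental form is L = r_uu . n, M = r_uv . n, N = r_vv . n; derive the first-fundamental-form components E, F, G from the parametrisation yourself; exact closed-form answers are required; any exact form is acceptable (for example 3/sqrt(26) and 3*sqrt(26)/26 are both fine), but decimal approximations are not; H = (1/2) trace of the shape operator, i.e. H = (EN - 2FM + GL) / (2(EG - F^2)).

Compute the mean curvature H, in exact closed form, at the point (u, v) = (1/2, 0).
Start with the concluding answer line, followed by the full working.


Answer: H = -1/12

f = 6, f' = 0, f'' = 0, h' = -3, h'' = 0
E = 9, F = 0, G = 36; answer radicand W^2 = 9
unnormalised second-form numerators: l = 0, m = 0, n = -18; L = l/sqrt(9), and similarly M = m/sqrt(W^2), N = n/sqrt(W^2)
H = (E*n - 2*F*m + G*l) / (2*(EG - F^2)*sqrt(W^2)); E*n - 2*F*m + G*l = -162, EG - F^2 = 324, so H = (-1/4)/sqrt(9)


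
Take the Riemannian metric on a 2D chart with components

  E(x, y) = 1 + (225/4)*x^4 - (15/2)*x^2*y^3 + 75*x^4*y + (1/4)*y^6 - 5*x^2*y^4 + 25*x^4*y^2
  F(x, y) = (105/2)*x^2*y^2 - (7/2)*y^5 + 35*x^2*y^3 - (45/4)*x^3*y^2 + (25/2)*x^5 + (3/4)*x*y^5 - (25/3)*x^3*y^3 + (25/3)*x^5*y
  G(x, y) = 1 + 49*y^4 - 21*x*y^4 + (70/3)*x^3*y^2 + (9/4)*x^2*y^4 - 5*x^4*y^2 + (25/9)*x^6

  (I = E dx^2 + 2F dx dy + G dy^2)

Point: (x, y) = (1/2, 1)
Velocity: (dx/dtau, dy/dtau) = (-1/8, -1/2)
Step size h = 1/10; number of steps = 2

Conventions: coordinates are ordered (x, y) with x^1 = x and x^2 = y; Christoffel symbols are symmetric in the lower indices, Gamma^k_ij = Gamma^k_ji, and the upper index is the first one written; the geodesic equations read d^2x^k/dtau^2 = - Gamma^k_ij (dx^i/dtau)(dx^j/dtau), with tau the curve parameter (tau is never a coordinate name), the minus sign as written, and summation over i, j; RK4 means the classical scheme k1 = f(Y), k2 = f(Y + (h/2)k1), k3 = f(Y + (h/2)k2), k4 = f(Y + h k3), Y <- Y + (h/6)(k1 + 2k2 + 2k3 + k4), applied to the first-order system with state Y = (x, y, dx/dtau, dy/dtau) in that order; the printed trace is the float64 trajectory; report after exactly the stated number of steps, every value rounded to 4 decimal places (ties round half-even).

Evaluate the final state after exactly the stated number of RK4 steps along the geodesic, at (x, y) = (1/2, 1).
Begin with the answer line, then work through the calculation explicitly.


Answer: x = 0.4708, y = 0.8900, dx/dtau = -0.1717, dy/dtau = -0.6095

f(Y) = (dx/dtau, dy/dtau, -Gamma^x_ij Y'^i Y'^j, -Gamma^y_ij Y'^i Y'^j) with the Gammas evaluated at the stage position; h = 0.100000; intermediate values shown to 6 dp
step 0: x = 0.5000, y = 1.0000, dx/dtau = -0.1250, dy/dtau = -0.5000
step 1:
  k1: at (x, y) = (0.500000, 1.000000), (dx/dtau, dy/dtau) = (-0.125000, -0.500000); Gamma_xxx = 0.661533, Gamma_xxy = -0.013231, Gamma_xyy = 0.661533, Gamma_yxx = 1.627581, Gamma_yxy = -0.032552, Gamma_yyy = 1.627581; k1 = (-0.125000, -0.500000, -0.174066, -0.428257)
  k2: at (x, y) = (0.493750, 0.975000), (dx/dtau, dy/dtau) = (-0.133703, -0.521413); Gamma_xxx = 0.688009, Gamma_xxy = -0.011654, Gamma_xyy = 0.687191, Gamma_yxx = 1.657320, Gamma_yxy = -0.028072, Gamma_yyy = 1.655349; k2 = (-0.133703, -0.521413, -0.197502, -0.475755)
  k3: at (x, y) = (0.493315, 0.973929), (dx/dtau, dy/dtau) = (-0.134875, -0.523788); Gamma_xxx = 0.688549, Gamma_xxy = -0.011623, Gamma_xyy = 0.687951, Gamma_yxx = 1.658431, Gamma_yxy = -0.027995, Gamma_yyy = 1.656989; k3 = (-0.134875, -0.523788, -0.199625, -0.480815)
  k4: at (x, y) = (0.486512, 0.947621), (dx/dtau, dy/dtau) = (-0.144963, -0.548081); Gamma_xxx = 0.717588, Gamma_xxy = -0.009853, Gamma_xyy = 0.716120, Gamma_yxx = 1.690731, Gamma_yxy = -0.023215, Gamma_yyy = 1.687270; k4 = (-0.144963, -0.548081, -0.228631, -0.538685)
  Y <- Y + (h/6)(k1 + 2k2 + 2k3 + k4): x = 0.4865, y = 0.9477, dx/dtau = -0.1449, dy/dtau = -0.5480
step 2:
  k1: at (x, y) = (0.486548, 0.947692), (dx/dtau, dy/dtau) = (-0.144949, -0.548001); Gamma_xxx = 0.717575, Gamma_xxy = -0.009854, Gamma_xyy = 0.716081, Gamma_yxx = 1.690661, Gamma_yxy = -0.023216, Gamma_yyy = 1.687140; k1 = (-0.144949, -0.548001, -0.228554, -0.538490)
  k2: at (x, y) = (0.479301, 0.920292), (dx/dtau, dy/dtau) = (-0.156377, -0.574926); Gamma_xxx = 0.749463, Gamma_xxy = -0.007866, Gamma_xyy = 0.746900, Gamma_yxx = 1.725453, Gamma_yxy = -0.018111, Gamma_yyy = 1.719552; k2 = (-0.156377, -0.574926, -0.263793, -0.607318)
  k3: at (x, y) = (0.478729, 0.918946), (dx/dtau, dy/dtau) = (-0.158139, -0.578367); Gamma_xxx = 0.750208, Gamma_xxy = -0.007825, Gamma_xyy = 0.747957, Gamma_yxx = 1.726974, Gamma_yxy = -0.018013, Gamma_yyy = 1.721794; k3 = (-0.158139, -0.578367, -0.267528, -0.615848)
  k4: at (x, y) = (0.470734, 0.889855), (dx/dtau, dy/dtau) = (-0.171702, -0.609586); Gamma_xxx = 0.785640, Gamma_xxy = -0.005574, Gamma_xyy = 0.782250, Gamma_yxx = 1.765183, Gamma_yxy = -0.012523, Gamma_yyy = 1.757565; k4 = (-0.171702, -0.609586, -0.312676, -0.702522)
  Y <- Y + (h/6)(k1 + 2k2 + 2k3 + k4): x = 0.4708, y = 0.8900, dx/dtau = -0.1717, dy/dtau = -0.6095


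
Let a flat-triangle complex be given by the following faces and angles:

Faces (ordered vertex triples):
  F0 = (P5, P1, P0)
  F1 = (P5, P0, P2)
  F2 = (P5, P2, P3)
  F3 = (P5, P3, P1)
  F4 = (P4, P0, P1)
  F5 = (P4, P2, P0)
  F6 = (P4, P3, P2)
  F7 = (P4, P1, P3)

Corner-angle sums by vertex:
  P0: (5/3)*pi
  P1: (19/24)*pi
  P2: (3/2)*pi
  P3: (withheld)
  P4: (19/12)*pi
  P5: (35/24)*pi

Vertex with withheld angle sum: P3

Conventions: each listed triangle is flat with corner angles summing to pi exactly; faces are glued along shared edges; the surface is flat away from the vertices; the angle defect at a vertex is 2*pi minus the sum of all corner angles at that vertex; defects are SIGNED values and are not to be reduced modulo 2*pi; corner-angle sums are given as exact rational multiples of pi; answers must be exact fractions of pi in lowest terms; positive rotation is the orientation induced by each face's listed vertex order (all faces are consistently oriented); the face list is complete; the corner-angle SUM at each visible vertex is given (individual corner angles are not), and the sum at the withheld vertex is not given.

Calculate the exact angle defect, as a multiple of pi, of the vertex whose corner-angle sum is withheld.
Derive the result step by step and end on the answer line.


V = 6, E = 12, F = 8; chi = V - E + F = 2
Gauss-Bonnet: total defect = 2*pi*chi = 4*pi; visible defects sum to 3*pi

Answer: defect(P3) = pi


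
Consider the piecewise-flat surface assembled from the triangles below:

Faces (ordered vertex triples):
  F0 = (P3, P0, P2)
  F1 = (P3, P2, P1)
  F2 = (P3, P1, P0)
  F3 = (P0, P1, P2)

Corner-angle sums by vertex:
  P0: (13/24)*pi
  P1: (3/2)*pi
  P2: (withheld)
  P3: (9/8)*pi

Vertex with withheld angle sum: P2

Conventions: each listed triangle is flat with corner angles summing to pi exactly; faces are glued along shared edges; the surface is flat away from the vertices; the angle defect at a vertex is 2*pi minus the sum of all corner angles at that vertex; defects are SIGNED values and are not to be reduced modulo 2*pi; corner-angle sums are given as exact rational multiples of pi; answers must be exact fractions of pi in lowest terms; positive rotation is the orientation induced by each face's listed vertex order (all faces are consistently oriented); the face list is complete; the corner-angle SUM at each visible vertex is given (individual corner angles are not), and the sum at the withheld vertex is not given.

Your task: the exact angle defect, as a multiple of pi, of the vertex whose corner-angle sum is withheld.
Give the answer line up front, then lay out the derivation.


Answer: defect(P2) = (7/6)*pi

V = 4, E = 6, F = 4; chi = V - E + F = 2
Gauss-Bonnet: total defect = 2*pi*chi = 4*pi; visible defects sum to (17/6)*pi


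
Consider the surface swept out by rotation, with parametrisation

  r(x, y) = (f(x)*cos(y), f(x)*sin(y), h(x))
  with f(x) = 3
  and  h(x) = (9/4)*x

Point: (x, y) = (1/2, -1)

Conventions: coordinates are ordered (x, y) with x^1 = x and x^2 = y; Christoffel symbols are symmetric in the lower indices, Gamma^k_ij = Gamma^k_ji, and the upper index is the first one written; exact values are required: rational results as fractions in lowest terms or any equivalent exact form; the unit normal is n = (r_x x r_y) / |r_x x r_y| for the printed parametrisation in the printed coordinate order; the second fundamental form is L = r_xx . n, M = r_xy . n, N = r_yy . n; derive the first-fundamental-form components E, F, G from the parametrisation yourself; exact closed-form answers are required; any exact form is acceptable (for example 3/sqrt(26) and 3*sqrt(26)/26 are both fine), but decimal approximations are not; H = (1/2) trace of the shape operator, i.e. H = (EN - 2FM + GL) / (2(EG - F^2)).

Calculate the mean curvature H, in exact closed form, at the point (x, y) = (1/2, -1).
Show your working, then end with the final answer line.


f = 3, f' = 0, f'' = 0, h' = 9/4, h'' = 0
E = 81/16, F = 0, G = 9; answer radicand W^2 = 81/16
unnormalised second-form numerators: l = 0, m = 0, n = 27/4; L = l/sqrt(81/16), and similarly M = m/sqrt(W^2), N = n/sqrt(W^2)
H = (E*n - 2*F*m + G*l) / (2*(EG - F^2)*sqrt(W^2)); E*n - 2*F*m + G*l = 2187/64, EG - F^2 = 729/16, so H = (3/8)/sqrt(81/16)

Answer: H = 1/6


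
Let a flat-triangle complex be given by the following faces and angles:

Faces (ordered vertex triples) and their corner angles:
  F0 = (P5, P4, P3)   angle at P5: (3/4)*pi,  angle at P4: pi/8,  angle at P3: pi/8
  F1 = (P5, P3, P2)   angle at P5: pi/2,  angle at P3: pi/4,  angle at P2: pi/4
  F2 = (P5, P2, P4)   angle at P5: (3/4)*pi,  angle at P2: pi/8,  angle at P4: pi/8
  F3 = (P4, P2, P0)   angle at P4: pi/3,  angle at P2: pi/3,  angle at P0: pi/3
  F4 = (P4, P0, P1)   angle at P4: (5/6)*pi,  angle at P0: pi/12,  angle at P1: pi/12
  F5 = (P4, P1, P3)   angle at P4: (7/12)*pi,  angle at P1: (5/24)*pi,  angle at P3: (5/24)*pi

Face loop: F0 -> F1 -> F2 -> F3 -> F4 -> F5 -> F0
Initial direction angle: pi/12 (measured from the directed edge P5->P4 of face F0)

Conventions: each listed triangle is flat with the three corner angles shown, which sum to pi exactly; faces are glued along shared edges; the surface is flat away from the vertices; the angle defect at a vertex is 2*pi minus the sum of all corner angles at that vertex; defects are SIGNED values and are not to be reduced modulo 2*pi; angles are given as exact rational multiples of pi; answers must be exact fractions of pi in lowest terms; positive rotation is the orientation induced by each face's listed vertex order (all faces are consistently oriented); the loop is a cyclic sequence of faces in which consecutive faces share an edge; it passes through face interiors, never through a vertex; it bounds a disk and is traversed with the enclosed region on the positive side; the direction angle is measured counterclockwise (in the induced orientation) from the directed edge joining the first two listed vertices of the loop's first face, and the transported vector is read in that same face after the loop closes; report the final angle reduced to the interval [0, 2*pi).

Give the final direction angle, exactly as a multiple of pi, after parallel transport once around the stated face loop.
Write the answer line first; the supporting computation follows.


Answer: final direction angle = pi/12

enclosed vertex P4: corner angles sum to 2*pi, defect = 2*pi - 2*pi = 0
enclosed vertex P5: corner angles sum to 2*pi, defect = 2*pi - 2*pi = 0
the rotation equals the total enclosed defect, so the final angle is initial + defects (mod 2*pi)
final angle = pi/12 + 0 = pi/12 (mod 2*pi)


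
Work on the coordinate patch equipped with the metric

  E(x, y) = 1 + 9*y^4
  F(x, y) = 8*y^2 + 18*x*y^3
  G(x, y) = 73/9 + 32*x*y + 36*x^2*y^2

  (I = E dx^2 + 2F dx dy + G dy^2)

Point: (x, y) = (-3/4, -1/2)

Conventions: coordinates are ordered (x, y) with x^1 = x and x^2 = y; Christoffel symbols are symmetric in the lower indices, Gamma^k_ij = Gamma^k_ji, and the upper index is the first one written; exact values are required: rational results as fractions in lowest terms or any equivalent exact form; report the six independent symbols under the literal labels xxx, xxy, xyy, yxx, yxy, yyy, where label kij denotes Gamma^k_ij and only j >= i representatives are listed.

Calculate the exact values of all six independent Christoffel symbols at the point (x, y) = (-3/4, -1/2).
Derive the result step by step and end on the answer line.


E = 25/16, F = 59/16, G = 3625/144 at the point
E_x = 0, E_y = -9/2, F_x = -9/4, F_y = -145/8, G_x = -59/2, G_y = -177/4
EG - F^2 = 1853/72;  g^inv = (72/1853) * [[3625/144, -59/16], [-59/16, 25/16]]
first-kind symbols [ij,l] = (1/2)(d_i g_jl + d_j g_il - d_l g_ij): [xx,x] = E_x/2 = 0, [xx,y] = F_x - E_y/2 = 0, [xy,x] = E_y/2 = -9/4, [xy,y] = G_x/2 = -59/4, [yy,x] = F_y - G_x/2 = -27/8, [yy,y] = G_y/2 = -177/8
Gamma^x_ij = (G*[ij,x] - F*[ij,y])/(EG - F^2), Gamma^y_ij = (E*[ij,y] - F*[ij,x])/(EG - F^2)

Answer: Gamma_xxx = 0, Gamma_xxy = -162/1853, Gamma_xyy = -243/1853, Gamma_yxx = 0, Gamma_yxy = -1062/1853, Gamma_yyy = -1593/1853


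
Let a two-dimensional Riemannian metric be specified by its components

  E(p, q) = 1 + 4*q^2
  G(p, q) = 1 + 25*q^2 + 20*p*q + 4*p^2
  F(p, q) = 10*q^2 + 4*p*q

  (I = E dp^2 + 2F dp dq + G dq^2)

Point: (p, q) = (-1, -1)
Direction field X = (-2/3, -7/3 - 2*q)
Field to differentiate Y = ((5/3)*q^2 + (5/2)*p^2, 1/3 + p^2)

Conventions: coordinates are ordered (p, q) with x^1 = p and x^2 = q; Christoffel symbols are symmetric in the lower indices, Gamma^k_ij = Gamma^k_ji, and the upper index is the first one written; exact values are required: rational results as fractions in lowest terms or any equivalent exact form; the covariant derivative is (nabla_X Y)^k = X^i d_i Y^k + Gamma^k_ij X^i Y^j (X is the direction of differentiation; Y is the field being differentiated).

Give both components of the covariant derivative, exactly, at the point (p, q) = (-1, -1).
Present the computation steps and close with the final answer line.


E = 5, F = 14, G = 50 at the point
E_p = 0, E_q = -8, F_p = -4, F_q = -24, G_p = -28, G_q = -70
EG - F^2 = 54;  g^inv = (1/54) * [[50, -14], [-14, 5]]
first-kind symbols [ij,l] = (1/2)(d_i g_jl + d_j g_il - d_l g_ij): [pp,p] = E_p/2 = 0, [pp,q] = F_p - E_q/2 = 0, [pq,p] = E_q/2 = -4, [pq,q] = G_p/2 = -14, [qq,p] = F_q - G_p/2 = -10, [qq,q] = G_q/2 = -35
Gamma^p_ij = (G*[ij,p] - F*[ij,q])/(EG - F^2), Gamma^q_ij = (E*[ij,q] - F*[ij,p])/(EG - F^2)
Gamma_ppp = 0, Gamma_ppq = -2/27, Gamma_pqq = -5/27, Gamma_qpp = 0, Gamma_qpq = -7/27, Gamma_qqq = -35/54
X = (-2/3, -1/3), Y = (25/6, 4/3) at the point

Answer: (nabla_X Y)^p = 1141/243, (nabla_X Y)^q = 1075/486


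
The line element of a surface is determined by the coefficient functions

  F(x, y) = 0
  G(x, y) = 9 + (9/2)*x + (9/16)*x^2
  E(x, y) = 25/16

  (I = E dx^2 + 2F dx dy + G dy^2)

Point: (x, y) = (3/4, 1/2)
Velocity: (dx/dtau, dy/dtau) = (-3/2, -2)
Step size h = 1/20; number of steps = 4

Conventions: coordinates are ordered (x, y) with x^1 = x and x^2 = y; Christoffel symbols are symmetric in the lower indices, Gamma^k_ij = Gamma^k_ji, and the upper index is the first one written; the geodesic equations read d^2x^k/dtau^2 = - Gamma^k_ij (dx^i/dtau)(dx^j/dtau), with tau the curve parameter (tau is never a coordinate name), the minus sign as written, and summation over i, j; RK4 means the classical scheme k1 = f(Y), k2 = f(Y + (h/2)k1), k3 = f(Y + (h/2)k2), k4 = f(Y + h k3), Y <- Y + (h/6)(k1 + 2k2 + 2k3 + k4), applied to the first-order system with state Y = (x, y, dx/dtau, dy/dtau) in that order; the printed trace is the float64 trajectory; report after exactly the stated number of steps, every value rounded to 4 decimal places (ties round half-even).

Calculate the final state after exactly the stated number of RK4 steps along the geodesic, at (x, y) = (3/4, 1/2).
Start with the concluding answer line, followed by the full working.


Answer: x = 0.5937, y = 0.0820, dx/dtau = -0.0385, dy/dtau = -2.1384

f(Y) = (dx/dtau, dy/dtau, -Gamma^x_ij Y'^i Y'^j, -Gamma^y_ij Y'^i Y'^j) with the Gammas evaluated at the stage position; h = 0.050000; intermediate values shown to 6 dp
step 0: x = 0.7500, y = 0.5000, dx/dtau = -1.5000, dy/dtau = -2.0000
step 1:
  k1: at (x, y) = (0.750000, 0.500000), (dx/dtau, dy/dtau) = (-1.500000, -2.000000); Gamma_xxx = 0.000000, Gamma_xxy = 0.000000, Gamma_xyy = -1.710000, Gamma_yxx = 0.000000, Gamma_yxy = 0.210526, Gamma_yyy = 0.000000; k1 = (-1.500000, -2.000000, 6.840000, -1.263158)
  k2: at (x, y) = (0.712500, 0.450000), (dx/dtau, dy/dtau) = (-1.329000, -2.031579); Gamma_xxx = 0.000000, Gamma_xxy = 0.000000, Gamma_xyy = -1.696500, Gamma_yxx = 0.000000, Gamma_yxy = 0.212202, Gamma_yyy = 0.000000; k2 = (-1.329000, -2.031579, 7.001987, -1.145875)
  k3: at (x, y) = (0.716775, 0.449211), (dx/dtau, dy/dtau) = (-1.324950, -2.028647); Gamma_xxx = 0.000000, Gamma_xxy = 0.000000, Gamma_xyy = -1.698039, Gamma_yxx = 0.000000, Gamma_yxy = 0.212009, Gamma_yyy = 0.000000; k3 = (-1.324950, -2.028647, 6.988124, -1.139701)
  k4: at (x, y) = (0.683752, 0.398568), (dx/dtau, dy/dtau) = (-1.150594, -2.056985); Gamma_xxx = 0.000000, Gamma_xxy = 0.000000, Gamma_xyy = -1.686151, Gamma_yxx = 0.000000, Gamma_yxy = 0.213504, Gamma_yyy = 0.000000; k4 = (-1.150594, -2.056985, 7.134421, -1.010623)
  Y <- Y + (h/6)(k1 + 2k2 + 2k3 + k4): x = 0.6837, y = 0.3985, dx/dtau = -1.1504, dy/dtau = -2.0570
step 2:
  k1: at (x, y) = (0.683679, 0.398521), (dx/dtau, dy/dtau) = (-1.150378, -2.057041); Gamma_xxx = 0.000000, Gamma_xxy = 0.000000, Gamma_xyy = -1.686125, Gamma_yxx = 0.000000, Gamma_yxy = 0.213507, Gamma_yyy = 0.000000; k1 = (-1.150378, -2.057041, 7.134698, -1.010477)
  k2: at (x, y) = (0.654920, 0.347095), (dx/dtau, dy/dtau) = (-0.972011, -2.082303); Gamma_xxx = 0.000000, Gamma_xxy = 0.000000, Gamma_xyy = -1.675771, Gamma_yxx = 0.000000, Gamma_yxy = 0.214826, Gamma_yyy = 0.000000; k2 = (-0.972011, -2.082303, 7.266120, -0.869626)
  k3: at (x, y) = (0.659379, 0.346464), (dx/dtau, dy/dtau) = (-0.968725, -2.078782); Gamma_xxx = 0.000000, Gamma_xxy = 0.000000, Gamma_xyy = -1.677376, Gamma_yxx = 0.000000, Gamma_yxy = 0.214621, Gamma_yyy = 0.000000; k3 = (-0.968725, -2.078782, 7.248503, -0.864393)
  k4: at (x, y) = (0.635243, 0.294582), (dx/dtau, dy/dtau) = (-0.787953, -2.100261); Gamma_xxx = 0.000000, Gamma_xxy = 0.000000, Gamma_xyy = -1.668687, Gamma_yxx = 0.000000, Gamma_yxy = 0.215738, Gamma_yyy = 0.000000; k4 = (-0.787953, -2.100261, 7.360739, -0.714054)
  Y <- Y + (h/6)(k1 + 2k2 + 2k3 + k4): x = 0.6352, y = 0.2945, dx/dtau = -0.7877, dy/dtau = -2.1003
step 3:
  k1: at (x, y) = (0.635181, 0.294526), (dx/dtau, dy/dtau) = (-0.787672, -2.100313); Gamma_xxx = 0.000000, Gamma_xxy = 0.000000, Gamma_xyy = -1.668665, Gamma_yxx = 0.000000, Gamma_yxy = 0.215741, Gamma_yyy = 0.000000; k1 = (-0.787672, -2.100313, 7.361004, -0.713827)
  k2: at (x, y) = (0.615489, 0.242018), (dx/dtau, dy/dtau) = (-0.603647, -2.118158); Gamma_xxx = 0.000000, Gamma_xxy = 0.000000, Gamma_xyy = -1.661576, Gamma_yxx = 0.000000, Gamma_yxy = 0.216662, Gamma_yyy = 0.000000; k2 = (-0.603647, -2.118158, 7.454817, -0.554056)
  k3: at (x, y) = (0.620090, 0.241572), (dx/dtau, dy/dtau) = (-0.601302, -2.114164); Gamma_xxx = 0.000000, Gamma_xxy = 0.000000, Gamma_xyy = -1.663232, Gamma_yxx = 0.000000, Gamma_yxy = 0.216446, Gamma_yyy = 0.000000; k3 = (-0.601302, -2.114164, 7.434131, -0.550314)
  k4: at (x, y) = (0.605116, 0.188818), (dx/dtau, dy/dtau) = (-0.415966, -2.127828); Gamma_xxx = 0.000000, Gamma_xxy = 0.000000, Gamma_xyy = -1.657842, Gamma_yxx = 0.000000, Gamma_yxy = 0.217150, Gamma_yyy = 0.000000; k4 = (-0.415966, -2.127828, 7.506132, -0.384400)
  Y <- Y + (h/6)(k1 + 2k2 + 2k3 + k4): x = 0.6051, y = 0.1888, dx/dtau = -0.4156, dy/dtau = -2.1279
step 4:
  k1: at (x, y) = (0.605068, 0.188753), (dx/dtau, dy/dtau) = (-0.415630, -2.127871); Gamma_xxx = 0.000000, Gamma_xxy = 0.000000, Gamma_xyy = -1.657825, Gamma_yxx = 0.000000, Gamma_yxy = 0.217152, Gamma_yyy = 0.000000; k1 = (-0.415630, -2.127871, 7.506353, -0.384102)
  k2: at (x, y) = (0.594677, 0.135556), (dx/dtau, dy/dtau) = (-0.227972, -2.137473); Gamma_xxx = 0.000000, Gamma_xxy = 0.000000, Gamma_xyy = -1.654084, Gamma_yxx = 0.000000, Gamma_yxy = 0.217643, Gamma_yyy = 0.000000; k2 = (-0.227972, -2.137473, 7.557164, -0.212108)
  k3: at (x, y) = (0.599369, 0.135316), (dx/dtau, dy/dtau) = (-0.226701, -2.133173); Gamma_xxx = 0.000000, Gamma_xxy = 0.000000, Gamma_xyy = -1.655773, Gamma_yxx = 0.000000, Gamma_yxy = 0.217421, Gamma_yyy = 0.000000; k3 = (-0.226701, -2.133173, 7.534475, -0.210287)
  k4: at (x, y) = (0.593733, 0.082094), (dx/dtau, dy/dtau) = (-0.038907, -2.138385); Gamma_xxx = 0.000000, Gamma_xxy = 0.000000, Gamma_xyy = -1.653744, Gamma_yxx = 0.000000, Gamma_yxy = 0.217688, Gamma_yyy = 0.000000; k4 = (-0.038907, -2.138385, 7.562058, -0.036222)
  Y <- Y + (h/6)(k1 + 2k2 + 2k3 + k4): x = 0.5937, y = 0.0820, dx/dtau = -0.0385, dy/dtau = -2.1384
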